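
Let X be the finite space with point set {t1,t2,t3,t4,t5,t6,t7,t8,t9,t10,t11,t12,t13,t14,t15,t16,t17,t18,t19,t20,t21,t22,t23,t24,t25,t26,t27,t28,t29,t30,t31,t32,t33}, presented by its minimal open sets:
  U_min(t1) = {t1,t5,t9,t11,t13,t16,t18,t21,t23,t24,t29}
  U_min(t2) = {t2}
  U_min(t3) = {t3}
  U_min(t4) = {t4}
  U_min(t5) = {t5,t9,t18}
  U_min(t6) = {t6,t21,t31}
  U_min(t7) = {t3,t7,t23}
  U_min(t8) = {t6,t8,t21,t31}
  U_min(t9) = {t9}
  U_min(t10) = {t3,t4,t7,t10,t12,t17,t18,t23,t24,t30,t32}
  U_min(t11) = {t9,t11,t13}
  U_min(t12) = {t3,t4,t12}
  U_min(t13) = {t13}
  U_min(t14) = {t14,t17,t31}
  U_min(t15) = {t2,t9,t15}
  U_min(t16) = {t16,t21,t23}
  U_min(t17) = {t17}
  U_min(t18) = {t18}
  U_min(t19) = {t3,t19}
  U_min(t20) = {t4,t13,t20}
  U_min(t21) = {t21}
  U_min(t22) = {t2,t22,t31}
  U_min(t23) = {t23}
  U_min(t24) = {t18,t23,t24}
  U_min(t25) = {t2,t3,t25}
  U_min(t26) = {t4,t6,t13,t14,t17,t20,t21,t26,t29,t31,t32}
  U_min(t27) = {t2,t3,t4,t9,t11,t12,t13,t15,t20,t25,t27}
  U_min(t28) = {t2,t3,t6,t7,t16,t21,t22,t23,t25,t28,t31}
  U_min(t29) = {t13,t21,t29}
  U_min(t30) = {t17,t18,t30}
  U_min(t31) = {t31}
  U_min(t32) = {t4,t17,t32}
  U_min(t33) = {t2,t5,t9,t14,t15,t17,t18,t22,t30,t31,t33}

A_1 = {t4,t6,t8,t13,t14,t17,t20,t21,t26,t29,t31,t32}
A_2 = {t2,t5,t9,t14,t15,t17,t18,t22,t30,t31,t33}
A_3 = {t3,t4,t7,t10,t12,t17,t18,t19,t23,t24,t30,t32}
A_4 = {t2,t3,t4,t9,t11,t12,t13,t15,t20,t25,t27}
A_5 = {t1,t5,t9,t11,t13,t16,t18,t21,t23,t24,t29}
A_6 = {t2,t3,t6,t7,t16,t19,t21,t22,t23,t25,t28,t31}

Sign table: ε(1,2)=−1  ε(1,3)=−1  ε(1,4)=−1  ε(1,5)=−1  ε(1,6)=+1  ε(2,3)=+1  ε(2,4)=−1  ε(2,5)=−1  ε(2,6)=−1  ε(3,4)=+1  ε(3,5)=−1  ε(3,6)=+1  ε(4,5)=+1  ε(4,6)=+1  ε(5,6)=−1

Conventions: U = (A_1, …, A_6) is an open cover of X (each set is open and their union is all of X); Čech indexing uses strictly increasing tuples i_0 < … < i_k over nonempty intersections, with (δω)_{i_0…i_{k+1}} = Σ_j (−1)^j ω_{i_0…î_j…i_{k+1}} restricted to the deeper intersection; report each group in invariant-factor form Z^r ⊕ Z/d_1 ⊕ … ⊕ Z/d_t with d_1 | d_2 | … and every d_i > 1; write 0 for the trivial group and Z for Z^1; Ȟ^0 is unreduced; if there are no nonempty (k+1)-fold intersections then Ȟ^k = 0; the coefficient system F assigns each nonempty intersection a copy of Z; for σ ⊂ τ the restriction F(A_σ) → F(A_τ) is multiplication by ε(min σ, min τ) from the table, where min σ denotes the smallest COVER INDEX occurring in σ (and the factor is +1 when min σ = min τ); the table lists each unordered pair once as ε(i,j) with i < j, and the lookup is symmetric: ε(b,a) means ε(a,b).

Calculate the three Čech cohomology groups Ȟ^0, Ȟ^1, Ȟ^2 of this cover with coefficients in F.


Ȟ^0 ≅ 0; Ȟ^1 ≅ Z/2; Ȟ^2 ≅ Z

cover nerve:
  A12={t14,t17,t31} A13={t4,t17,t32} A14={t4,t13,t20} A15={t13,t21,t29} A16={t6,t21,t31} A23={t17,t18,t30} A24={t2,t9,t15} A25={t5,t9,t18} A26={t2,t22,t31} A34={t3,t4,t12} A35={t18,t23,t24} A36={t3,t7,t19,t23} A45={t9,t11,t13} A46={t2,t3,t25} A56={t16,t21,t23}
  A123={t17} A126={t31} A134={t4} A145={t13} A156={t21} A235={t18} A245={t9} A246={t2} A346={t3} A356={t23}
C dims 6,15,10; δ0: rk 6, SNF 1^5·2; δ1: rk 9, SNF 1^9
Ȟ^0: (6−6)−0=0 ⇒ 0
Ȟ^1: (15−9)−6=0 plus torsion [2] ⇒ Z/2
Ȟ^2: (10−0)−9=1 ⇒ Z


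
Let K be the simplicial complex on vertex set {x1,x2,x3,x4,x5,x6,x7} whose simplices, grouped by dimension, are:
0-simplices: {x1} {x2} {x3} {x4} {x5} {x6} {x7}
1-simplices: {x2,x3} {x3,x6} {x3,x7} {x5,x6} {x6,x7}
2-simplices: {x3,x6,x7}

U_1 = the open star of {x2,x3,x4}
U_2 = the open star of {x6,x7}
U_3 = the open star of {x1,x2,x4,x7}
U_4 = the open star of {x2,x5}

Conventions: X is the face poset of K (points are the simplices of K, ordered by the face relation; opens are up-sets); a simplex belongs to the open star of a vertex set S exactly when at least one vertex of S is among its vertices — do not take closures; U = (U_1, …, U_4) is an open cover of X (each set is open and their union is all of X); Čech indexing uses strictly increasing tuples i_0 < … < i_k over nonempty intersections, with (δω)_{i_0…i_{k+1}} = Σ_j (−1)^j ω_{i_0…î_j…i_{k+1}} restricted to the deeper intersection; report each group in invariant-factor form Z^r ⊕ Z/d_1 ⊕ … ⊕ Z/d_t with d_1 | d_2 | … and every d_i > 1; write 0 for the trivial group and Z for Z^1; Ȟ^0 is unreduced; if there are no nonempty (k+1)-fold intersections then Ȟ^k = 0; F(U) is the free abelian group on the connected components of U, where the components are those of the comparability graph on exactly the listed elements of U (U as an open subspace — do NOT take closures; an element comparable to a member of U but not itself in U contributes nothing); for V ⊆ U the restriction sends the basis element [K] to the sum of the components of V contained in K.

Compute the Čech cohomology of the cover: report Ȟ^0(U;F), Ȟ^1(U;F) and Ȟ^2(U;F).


nerve simplices:
  U1={{x2},{x3},{x4},{x2,x3},{x3,x6},{x3,x7},{x3,x6,x7}} U2={{x6},{x7},{x3,x6},{x3,x7},{x5,x6},{x6,x7},{x3,x6,x7}} U3={{x1},{x2},{x4},{x7},{x2,x3},{x3,x7},{x6,x7},{x3,x6,x7}} U4={{x2},{x5},{x2,x3},{x5,x6}}
  U12={{x3,x6},{x3,x7},{x3,x6,x7}} U13={{x2},{x4},{x2,x3},{x3,x7},{x3,x6,x7}} U14={{x2},{x2,x3}} U23={{x7},{x3,x7},{x6,x7},{x3,x6,x7}} U24={{x5,x6}} U34={{x2},{x2,x3}}
  U123={{x3,x7},{x3,x6,x7}} U134={{x2},{x2,x3}}
components per intersection:
  U1: {{x2},{x3},{x2,x3},{x3,x6},{x3,x7},{x3,x6,x7}} {{x4}}
  U2: {{x6},{x7},{x3,x6},{x3,x7},{x5,x6},{x6,x7},{x3,x6,x7}}
  U3: {{x1}} {{x2},{x2,x3}} {{x4}} {{x7},{x3,x7},{x6,x7},{x3,x6,x7}}
  U4: {{x2},{x2,x3}} {{x5},{x5,x6}}
  U12: {{x3,x6},{x3,x7},{x3,x6,x7}}
  U13: {{x2},{x2,x3}} {{x4}} {{x3,x7},{x3,x6,x7}}
  U14: {{x2},{x2,x3}}
  U23: {{x7},{x3,x7},{x6,x7},{x3,x6,x7}}
  U24: {{x5,x6}}
  U34: {{x2},{x2,x3}}
  U123: {{x3,x7},{x3,x6,x7}}
  U134: {{x2},{x2,x3}}
C dims 9,8,2; δ0: rk 6, SNF 1^6; δ1: rk 2, SNF 1^2
degree 0: 9−6−0 = 3 → Ȟ^0 ≅ Z^3
degree 1: 8−2−6 = 0 → Ȟ^1 ≅ 0
degree 2: 2−0−2 = 0 → Ȟ^2 ≅ 0

Ȟ^0 ≅ Z^3; Ȟ^1 ≅ 0; Ȟ^2 ≅ 0


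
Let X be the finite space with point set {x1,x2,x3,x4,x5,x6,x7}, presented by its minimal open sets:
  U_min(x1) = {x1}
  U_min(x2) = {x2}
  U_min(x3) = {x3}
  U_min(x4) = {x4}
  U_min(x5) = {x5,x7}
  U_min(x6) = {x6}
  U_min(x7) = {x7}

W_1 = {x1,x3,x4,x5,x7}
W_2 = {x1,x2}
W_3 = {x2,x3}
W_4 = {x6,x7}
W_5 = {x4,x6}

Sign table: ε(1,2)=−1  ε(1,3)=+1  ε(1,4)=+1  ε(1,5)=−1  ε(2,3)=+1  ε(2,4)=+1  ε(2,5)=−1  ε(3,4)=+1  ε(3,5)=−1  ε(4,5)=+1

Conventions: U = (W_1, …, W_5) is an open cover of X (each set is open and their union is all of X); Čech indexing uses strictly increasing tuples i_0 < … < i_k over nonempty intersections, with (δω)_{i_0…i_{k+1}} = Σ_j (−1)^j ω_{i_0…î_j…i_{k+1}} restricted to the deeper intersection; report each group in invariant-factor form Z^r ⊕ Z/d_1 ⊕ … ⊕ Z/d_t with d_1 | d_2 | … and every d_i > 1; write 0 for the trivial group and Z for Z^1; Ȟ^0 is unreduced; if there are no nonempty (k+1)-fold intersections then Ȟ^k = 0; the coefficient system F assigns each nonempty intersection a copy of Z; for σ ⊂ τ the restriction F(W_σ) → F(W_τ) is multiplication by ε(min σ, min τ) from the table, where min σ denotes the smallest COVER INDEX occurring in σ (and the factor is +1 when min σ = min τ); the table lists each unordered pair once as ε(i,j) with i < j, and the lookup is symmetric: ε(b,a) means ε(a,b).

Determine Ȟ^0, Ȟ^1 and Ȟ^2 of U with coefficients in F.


nerve of the cover:
  W12={x1} W13={x3} W14={x7} W15={x4} W23={x2} W45={x6}
C dims 5,6; δ0: rk 5, SNF 1^4·2
Ȟ^0 = (5 − 5) − 0 = 0, so Ȟ^0 ≅ 0
Ȟ^1 = (6 − 0) − 5 = 1 plus torsion [2], so Ȟ^1 ≅ Z ⊕ Z/2
Ȟ^2 = (0 − 0) − 0 = 0, so Ȟ^2 ≅ 0

Ȟ^0(U;F) ≅ 0; Ȟ^1(U;F) ≅ Z ⊕ Z/2; Ȟ^2(U;F) ≅ 0


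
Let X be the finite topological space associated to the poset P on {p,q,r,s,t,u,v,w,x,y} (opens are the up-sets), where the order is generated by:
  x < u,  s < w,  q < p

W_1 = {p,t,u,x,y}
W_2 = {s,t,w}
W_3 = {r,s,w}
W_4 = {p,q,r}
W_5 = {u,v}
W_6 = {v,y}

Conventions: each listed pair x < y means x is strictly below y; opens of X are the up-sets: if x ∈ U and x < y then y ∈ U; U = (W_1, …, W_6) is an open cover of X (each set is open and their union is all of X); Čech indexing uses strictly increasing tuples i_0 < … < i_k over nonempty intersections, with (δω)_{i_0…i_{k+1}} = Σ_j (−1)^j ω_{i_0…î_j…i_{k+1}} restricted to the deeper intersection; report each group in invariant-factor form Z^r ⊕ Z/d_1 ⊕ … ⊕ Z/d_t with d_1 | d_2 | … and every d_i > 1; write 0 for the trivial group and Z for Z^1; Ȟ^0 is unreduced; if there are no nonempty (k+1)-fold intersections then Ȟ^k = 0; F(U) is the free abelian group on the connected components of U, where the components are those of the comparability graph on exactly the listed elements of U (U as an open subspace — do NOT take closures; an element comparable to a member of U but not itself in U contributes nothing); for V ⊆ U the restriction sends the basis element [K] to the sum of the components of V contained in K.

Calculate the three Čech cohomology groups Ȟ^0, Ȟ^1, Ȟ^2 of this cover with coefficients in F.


intersection data:
  W12={t} W14={p} W15={u} W16={y} W23={s,w} W34={r} W56={v}
components per intersection:
  W1: {p} {t} {u,x} {y}
  W2: {s,w} {t}
  W3: {r} {s,w}
  W4: {p,q} {r}
  W5: {u} {v}
  W6: {v} {y}
  W12: {t}
  W14: {p}
  W15: {u}
  W16: {y}
  W23: {s,w}
  W34: {r}
  W56: {v}
C dims 14,7; δ0: rk 7, SNF 1^7
Ȟ^0 = (14 − 7) − 0 = 7, so Ȟ^0 ≅ Z^7
Ȟ^1 = (7 − 0) − 7 = 0, so Ȟ^1 ≅ 0
Ȟ^2 = (0 − 0) − 0 = 0, so Ȟ^2 ≅ 0

Ȟ^0(U;F) ≅ Z^7, Ȟ^1(U;F) ≅ 0 and Ȟ^2(U;F) ≅ 0


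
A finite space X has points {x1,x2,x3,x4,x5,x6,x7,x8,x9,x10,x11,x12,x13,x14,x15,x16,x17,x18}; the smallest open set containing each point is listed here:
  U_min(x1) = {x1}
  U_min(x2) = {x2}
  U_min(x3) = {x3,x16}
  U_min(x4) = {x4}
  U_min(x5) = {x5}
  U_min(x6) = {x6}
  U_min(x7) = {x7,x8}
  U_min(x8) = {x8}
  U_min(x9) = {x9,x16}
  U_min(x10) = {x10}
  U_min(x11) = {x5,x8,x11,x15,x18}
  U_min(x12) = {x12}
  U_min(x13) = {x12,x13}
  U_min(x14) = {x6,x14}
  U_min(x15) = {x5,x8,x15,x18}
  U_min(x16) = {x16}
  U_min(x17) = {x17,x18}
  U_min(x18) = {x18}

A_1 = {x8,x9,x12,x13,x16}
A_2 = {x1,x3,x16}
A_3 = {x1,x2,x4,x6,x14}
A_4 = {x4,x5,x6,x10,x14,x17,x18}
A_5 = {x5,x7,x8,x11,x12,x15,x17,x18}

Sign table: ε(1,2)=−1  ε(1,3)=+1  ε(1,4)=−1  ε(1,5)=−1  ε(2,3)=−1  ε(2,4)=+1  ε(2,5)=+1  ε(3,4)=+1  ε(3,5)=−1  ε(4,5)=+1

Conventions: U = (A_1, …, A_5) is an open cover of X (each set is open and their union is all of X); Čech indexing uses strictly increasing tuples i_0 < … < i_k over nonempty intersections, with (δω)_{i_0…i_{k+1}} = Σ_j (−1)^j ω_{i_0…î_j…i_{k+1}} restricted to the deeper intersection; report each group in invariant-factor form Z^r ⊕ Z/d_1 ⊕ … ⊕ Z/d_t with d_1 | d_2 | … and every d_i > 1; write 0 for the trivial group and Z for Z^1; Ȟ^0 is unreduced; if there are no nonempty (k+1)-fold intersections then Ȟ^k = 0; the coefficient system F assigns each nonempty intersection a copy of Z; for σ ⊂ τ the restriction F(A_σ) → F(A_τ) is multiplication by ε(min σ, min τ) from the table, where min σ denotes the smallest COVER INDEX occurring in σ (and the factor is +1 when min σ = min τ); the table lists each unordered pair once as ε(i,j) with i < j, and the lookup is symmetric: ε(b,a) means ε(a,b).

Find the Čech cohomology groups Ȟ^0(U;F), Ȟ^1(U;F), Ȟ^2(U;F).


cover nerve:
  A12={x16} A15={x8,x12} A23={x1} A34={x4,x6,x14} A45={x5,x17,x18}
C dims 5,5; δ0: rk 5, SNF 1^4·2
Ȟ^0: (5−5)−0=0 ⇒ 0
Ȟ^1: (5−0)−5=0 plus torsion [2] ⇒ Z/2
Ȟ^2: (0−0)−0=0 ⇒ 0

Ȟ^0(U;F) ≅ 0; Ȟ^1(U;F) ≅ Z/2; Ȟ^2(U;F) ≅ 0


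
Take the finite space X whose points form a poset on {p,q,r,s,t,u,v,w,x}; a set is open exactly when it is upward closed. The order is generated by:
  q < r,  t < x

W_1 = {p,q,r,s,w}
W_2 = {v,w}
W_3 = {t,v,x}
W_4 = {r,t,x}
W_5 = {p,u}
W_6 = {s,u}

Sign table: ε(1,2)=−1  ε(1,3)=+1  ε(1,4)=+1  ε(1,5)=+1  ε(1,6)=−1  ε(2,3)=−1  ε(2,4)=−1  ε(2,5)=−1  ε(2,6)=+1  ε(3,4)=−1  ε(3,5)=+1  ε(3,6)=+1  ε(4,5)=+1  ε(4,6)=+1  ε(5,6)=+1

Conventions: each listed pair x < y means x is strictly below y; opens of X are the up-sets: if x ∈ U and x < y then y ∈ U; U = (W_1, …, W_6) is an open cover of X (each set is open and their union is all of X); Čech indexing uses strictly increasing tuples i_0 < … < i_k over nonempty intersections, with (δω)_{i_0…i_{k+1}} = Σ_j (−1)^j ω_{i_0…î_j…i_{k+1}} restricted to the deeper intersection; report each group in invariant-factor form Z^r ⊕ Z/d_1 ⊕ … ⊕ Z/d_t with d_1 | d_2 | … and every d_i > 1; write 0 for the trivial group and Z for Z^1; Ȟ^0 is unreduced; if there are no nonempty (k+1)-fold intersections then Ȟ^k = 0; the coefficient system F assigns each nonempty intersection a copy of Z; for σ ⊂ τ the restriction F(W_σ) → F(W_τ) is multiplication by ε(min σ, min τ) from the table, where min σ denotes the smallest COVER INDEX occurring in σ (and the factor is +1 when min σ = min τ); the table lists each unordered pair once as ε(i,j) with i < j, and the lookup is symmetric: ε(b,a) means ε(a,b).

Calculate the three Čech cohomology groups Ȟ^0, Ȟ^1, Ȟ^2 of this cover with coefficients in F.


Ȟ^0 ≅ 0, Ȟ^1 ≅ Z ⊕ Z/2 and Ȟ^2 ≅ 0

intersection data:
  W12={w} W14={r} W15={p} W16={s} W23={v} W34={t,x} W56={u}
C dims 6,7; δ0: rk 6, SNF 1^5·2
Ȟ^0 = (6 − 6) − 0 = 0, so Ȟ^0 ≅ 0
Ȟ^1 = (7 − 0) − 6 = 1 plus torsion [2], so Ȟ^1 ≅ Z ⊕ Z/2
Ȟ^2 = (0 − 0) − 0 = 0, so Ȟ^2 ≅ 0


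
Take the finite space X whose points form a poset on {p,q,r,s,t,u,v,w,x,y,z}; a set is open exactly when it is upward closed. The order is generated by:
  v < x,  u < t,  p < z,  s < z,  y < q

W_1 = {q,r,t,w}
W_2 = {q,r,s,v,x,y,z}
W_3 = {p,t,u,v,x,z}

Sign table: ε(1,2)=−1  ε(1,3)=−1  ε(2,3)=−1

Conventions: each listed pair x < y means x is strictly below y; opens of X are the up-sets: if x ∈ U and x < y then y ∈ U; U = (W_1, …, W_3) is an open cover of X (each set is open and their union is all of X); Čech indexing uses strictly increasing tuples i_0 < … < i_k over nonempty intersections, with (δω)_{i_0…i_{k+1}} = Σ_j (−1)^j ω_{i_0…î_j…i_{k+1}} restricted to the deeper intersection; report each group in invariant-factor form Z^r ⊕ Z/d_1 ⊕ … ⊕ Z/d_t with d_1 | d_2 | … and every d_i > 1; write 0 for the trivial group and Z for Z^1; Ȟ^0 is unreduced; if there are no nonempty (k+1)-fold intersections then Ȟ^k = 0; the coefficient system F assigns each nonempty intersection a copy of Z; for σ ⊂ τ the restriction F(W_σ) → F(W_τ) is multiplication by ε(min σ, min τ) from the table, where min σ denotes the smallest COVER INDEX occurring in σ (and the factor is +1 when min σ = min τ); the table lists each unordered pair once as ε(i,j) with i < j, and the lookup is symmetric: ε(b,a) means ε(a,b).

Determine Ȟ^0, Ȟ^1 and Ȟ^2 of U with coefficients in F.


intersection data:
  W12={q,r} W13={t} W23={v,x,z}
C dims 3,3; δ0: rk 3, SNF 1^2·2
Ȟ^0 = (3 − 3) − 0 = 0, so Ȟ^0 ≅ 0
Ȟ^1 = (3 − 0) − 3 = 0 plus torsion [2], so Ȟ^1 ≅ Z/2
Ȟ^2 = (0 − 0) − 0 = 0, so Ȟ^2 ≅ 0

Ȟ^0(U;F) ≅ 0, Ȟ^1(U;F) ≅ Z/2, Ȟ^2(U;F) ≅ 0


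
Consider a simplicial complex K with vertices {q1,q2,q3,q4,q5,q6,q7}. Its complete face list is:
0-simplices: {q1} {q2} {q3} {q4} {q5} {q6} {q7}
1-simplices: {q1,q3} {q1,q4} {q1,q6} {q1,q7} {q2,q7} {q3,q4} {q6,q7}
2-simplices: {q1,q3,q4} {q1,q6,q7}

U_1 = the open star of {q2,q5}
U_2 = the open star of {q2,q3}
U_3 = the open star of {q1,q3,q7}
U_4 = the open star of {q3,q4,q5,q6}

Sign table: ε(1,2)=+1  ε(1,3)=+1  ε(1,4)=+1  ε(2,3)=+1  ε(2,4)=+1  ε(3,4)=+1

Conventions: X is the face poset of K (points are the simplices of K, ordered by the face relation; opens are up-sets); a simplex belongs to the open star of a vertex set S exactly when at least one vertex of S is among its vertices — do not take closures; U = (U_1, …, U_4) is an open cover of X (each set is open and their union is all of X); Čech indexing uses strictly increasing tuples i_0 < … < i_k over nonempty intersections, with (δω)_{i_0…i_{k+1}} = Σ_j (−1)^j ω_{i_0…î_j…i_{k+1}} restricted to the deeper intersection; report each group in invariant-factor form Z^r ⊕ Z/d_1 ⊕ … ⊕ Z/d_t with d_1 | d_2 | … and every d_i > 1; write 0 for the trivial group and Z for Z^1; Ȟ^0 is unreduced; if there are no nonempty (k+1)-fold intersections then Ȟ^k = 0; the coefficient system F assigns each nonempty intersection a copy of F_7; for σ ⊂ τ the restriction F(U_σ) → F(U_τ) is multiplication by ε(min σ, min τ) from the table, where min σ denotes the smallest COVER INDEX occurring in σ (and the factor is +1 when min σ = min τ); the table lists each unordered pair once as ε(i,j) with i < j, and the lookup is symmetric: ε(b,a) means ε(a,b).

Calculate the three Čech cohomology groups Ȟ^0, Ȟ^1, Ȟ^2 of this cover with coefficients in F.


Ȟ^0(U;F) ≅ Z/7; Ȟ^1(U;F) ≅ Z/7; Ȟ^2(U;F) ≅ 0

cover nerve:
  U1={{q2},{q5},{q2,q7}} U2={{q2},{q3},{q1,q3},{q2,q7},{q3,q4},{q1,q3,q4}} U3={{q1},{q3},{q7},{q1,q3},{q1,q4},{q1,q6},{q1,q7},{q2,q7},{q3,q4},{q6,q7},{q1,q3,q4},{q1,q6,q7}} U4={{q3},{q4},{q5},{q6},{q1,q3},{q1,q4},{q1,q6},{q3,q4},{q6,q7},{q1,q3,q4},{q1,q6,q7}}
  U12={{q2},{q2,q7}} U13={{q2,q7}} U14={{q5}} U23={{q3},{q1,q3},{q2,q7},{q3,q4},{q1,q3,q4}} U24={{q3},{q1,q3},{q3,q4},{q1,q3,q4}} U34={{q3},{q1,q3},{q1,q4},{q1,q6},{q3,q4},{q6,q7},{q1,q3,q4},{q1,q6,q7}}
  U123={{q2,q7}} U234={{q3},{q1,q3},{q3,q4},{q1,q3,q4}}
C dims 4,6,2; δ0: rk_F7 3; δ1: rk_F7 2
Ȟ^0: (4−3)−0=1 ⇒ Z/7
Ȟ^1: (6−2)−3=1 ⇒ Z/7
Ȟ^2: (2−0)−2=0 ⇒ 0


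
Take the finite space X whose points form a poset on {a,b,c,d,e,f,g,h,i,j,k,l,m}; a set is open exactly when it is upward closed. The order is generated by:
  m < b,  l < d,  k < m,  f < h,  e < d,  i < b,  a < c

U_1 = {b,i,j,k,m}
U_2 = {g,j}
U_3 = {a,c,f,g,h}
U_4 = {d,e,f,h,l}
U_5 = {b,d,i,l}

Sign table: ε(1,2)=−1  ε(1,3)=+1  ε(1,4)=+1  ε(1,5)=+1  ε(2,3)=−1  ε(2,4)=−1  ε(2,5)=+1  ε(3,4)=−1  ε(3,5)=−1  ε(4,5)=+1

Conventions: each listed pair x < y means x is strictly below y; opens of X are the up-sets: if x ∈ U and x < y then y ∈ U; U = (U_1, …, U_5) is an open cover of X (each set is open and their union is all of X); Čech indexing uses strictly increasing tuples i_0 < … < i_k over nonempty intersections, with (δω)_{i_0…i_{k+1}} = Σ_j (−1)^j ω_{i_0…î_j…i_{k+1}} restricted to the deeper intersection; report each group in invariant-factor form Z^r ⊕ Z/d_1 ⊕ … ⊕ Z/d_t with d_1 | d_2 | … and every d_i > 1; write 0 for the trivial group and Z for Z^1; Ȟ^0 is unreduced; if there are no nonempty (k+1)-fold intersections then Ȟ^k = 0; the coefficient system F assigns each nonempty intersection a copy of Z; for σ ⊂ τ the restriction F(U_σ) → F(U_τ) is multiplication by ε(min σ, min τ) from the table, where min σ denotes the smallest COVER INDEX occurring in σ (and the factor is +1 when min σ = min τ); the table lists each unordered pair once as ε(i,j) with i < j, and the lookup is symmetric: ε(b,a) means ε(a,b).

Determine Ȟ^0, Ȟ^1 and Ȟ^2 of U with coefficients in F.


nonempty intersections:
  U12={j} U15={b,i} U23={g} U34={f,h} U45={d,l}
C dims 5,5; δ0: rk 5, SNF 1^4·2
Ȟ^0: (5−5)−0=0 ⇒ 0
Ȟ^1: (5−0)−5=0 plus torsion [2] ⇒ Z/2
Ȟ^2: (0−0)−0=0 ⇒ 0

Ȟ^0 = 0, Ȟ^1 = Z/2 and Ȟ^2 = 0


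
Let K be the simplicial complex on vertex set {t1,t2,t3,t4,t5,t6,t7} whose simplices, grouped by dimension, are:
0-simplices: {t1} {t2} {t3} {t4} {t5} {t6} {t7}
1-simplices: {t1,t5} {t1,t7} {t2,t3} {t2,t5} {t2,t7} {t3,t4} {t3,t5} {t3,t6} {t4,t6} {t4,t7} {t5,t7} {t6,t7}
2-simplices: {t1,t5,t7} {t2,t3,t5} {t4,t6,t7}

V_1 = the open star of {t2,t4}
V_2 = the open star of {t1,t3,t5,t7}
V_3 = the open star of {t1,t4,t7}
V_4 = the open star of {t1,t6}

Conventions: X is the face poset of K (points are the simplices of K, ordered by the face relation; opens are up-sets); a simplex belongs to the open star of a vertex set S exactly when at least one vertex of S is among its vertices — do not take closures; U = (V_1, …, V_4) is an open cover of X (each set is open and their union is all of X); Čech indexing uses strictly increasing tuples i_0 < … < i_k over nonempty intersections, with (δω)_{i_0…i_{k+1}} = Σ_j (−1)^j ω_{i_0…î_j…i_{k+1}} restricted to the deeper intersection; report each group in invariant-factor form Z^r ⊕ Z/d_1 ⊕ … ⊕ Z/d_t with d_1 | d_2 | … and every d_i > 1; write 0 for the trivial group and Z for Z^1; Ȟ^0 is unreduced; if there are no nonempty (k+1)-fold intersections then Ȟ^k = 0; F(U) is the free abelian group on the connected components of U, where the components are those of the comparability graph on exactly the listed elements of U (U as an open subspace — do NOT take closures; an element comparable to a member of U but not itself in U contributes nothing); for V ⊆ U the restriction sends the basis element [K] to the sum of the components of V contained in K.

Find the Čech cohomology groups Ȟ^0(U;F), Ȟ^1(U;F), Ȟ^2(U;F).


Ȟ^0 ≅ Z, Ȟ^1 ≅ Z^3 and Ȟ^2 ≅ 0

nerve simplices:
  V1={{t2},{t4},{t2,t3},{t2,t5},{t2,t7},{t3,t4},{t4,t6},{t4,t7},{t2,t3,t5},{t4,t6,t7}} V2={{t1},{t3},{t5},{t7},{t1,t5},{t1,t7},{t2,t3},{t2,t5},{t2,t7},{t3,t4},{t3,t5},{t3,t6},{t4,t7},{t5,t7},{t6,t7},{t1,t5,t7},{t2,t3,t5},{t4,t6,t7}} V3={{t1},{t4},{t7},{t1,t5},{t1,t7},{t2,t7},{t3,t4},{t4,t6},{t4,t7},{t5,t7},{t6,t7},{t1,t5,t7},{t4,t6,t7}} V4={{t1},{t6},{t1,t5},{t1,t7},{t3,t6},{t4,t6},{t6,t7},{t1,t5,t7},{t4,t6,t7}}
  V12={{t2,t3},{t2,t5},{t2,t7},{t3,t4},{t4,t7},{t2,t3,t5},{t4,t6,t7}} V13={{t4},{t2,t7},{t3,t4},{t4,t6},{t4,t7},{t4,t6,t7}} V14={{t4,t6},{t4,t6,t7}} V23={{t1},{t7},{t1,t5},{t1,t7},{t2,t7},{t3,t4},{t4,t7},{t5,t7},{t6,t7},{t1,t5,t7},{t4,t6,t7}} V24={{t1},{t1,t5},{t1,t7},{t3,t6},{t6,t7},{t1,t5,t7},{t4,t6,t7}} V34={{t1},{t1,t5},{t1,t7},{t4,t6},{t6,t7},{t1,t5,t7},{t4,t6,t7}}
  V123={{t2,t7},{t3,t4},{t4,t7},{t4,t6,t7}} V124={{t4,t6,t7}} V134={{t4,t6},{t4,t6,t7}} V234={{t1},{t1,t5},{t1,t7},{t6,t7},{t1,t5,t7},{t4,t6,t7}}
  V1234={{t4,t6,t7}}
components per intersection:
  V1: {{t2},{t2,t3},{t2,t5},{t2,t7},{t2,t3,t5}} {{t4},{t3,t4},{t4,t6},{t4,t7},{t4,t6,t7}}
  V2: {{t1},{t3},{t5},{t7},{t1,t5},{t1,t7},{t2,t3},{t2,t5},{t2,t7},{t3,t4},{t3,t5},{t3,t6},{t4,t7},{t5,t7},{t6,t7},{t1,t5,t7},{t2,t3,t5},{t4,t6,t7}}
  V3: {{t1},{t4},{t7},{t1,t5},{t1,t7},{t2,t7},{t3,t4},{t4,t6},{t4,t7},{t5,t7},{t6,t7},{t1,t5,t7},{t4,t6,t7}}
  V4: {{t1},{t1,t5},{t1,t7},{t1,t5,t7}} {{t6},{t3,t6},{t4,t6},{t6,t7},{t4,t6,t7}}
  V12: {{t2,t3},{t2,t5},{t2,t3,t5}} {{t2,t7}} {{t3,t4}} {{t4,t7},{t4,t6,t7}}
  V13: {{t4},{t3,t4},{t4,t6},{t4,t7},{t4,t6,t7}} {{t2,t7}}
  V14: {{t4,t6},{t4,t6,t7}}
  V23: {{t1},{t7},{t1,t5},{t1,t7},{t2,t7},{t4,t7},{t5,t7},{t6,t7},{t1,t5,t7},{t4,t6,t7}} {{t3,t4}}
  V24: {{t1},{t1,t5},{t1,t7},{t1,t5,t7}} {{t3,t6}} {{t6,t7},{t4,t6,t7}}
  V34: {{t1},{t1,t5},{t1,t7},{t1,t5,t7}} {{t4,t6},{t6,t7},{t4,t6,t7}}
  V123: {{t2,t7}} {{t3,t4}} {{t4,t7},{t4,t6,t7}}
  V124: {{t4,t6,t7}}
  V134: {{t4,t6},{t4,t6,t7}}
  V234: {{t1},{t1,t5},{t1,t7},{t1,t5,t7}} {{t6,t7},{t4,t6,t7}}
  V1234: {{t4,t6,t7}}
C dims 6,14,7,1; δ0: rk 5, SNF 1^5; δ1: rk 6, SNF 1^6; δ2: rk 1, SNF 1^1
degree 0: 6−5−0 = 1 → Ȟ^0 ≅ Z
degree 1: 14−6−5 = 3 → Ȟ^1 ≅ Z^3
degree 2: 7−1−6 = 0 → Ȟ^2 ≅ 0


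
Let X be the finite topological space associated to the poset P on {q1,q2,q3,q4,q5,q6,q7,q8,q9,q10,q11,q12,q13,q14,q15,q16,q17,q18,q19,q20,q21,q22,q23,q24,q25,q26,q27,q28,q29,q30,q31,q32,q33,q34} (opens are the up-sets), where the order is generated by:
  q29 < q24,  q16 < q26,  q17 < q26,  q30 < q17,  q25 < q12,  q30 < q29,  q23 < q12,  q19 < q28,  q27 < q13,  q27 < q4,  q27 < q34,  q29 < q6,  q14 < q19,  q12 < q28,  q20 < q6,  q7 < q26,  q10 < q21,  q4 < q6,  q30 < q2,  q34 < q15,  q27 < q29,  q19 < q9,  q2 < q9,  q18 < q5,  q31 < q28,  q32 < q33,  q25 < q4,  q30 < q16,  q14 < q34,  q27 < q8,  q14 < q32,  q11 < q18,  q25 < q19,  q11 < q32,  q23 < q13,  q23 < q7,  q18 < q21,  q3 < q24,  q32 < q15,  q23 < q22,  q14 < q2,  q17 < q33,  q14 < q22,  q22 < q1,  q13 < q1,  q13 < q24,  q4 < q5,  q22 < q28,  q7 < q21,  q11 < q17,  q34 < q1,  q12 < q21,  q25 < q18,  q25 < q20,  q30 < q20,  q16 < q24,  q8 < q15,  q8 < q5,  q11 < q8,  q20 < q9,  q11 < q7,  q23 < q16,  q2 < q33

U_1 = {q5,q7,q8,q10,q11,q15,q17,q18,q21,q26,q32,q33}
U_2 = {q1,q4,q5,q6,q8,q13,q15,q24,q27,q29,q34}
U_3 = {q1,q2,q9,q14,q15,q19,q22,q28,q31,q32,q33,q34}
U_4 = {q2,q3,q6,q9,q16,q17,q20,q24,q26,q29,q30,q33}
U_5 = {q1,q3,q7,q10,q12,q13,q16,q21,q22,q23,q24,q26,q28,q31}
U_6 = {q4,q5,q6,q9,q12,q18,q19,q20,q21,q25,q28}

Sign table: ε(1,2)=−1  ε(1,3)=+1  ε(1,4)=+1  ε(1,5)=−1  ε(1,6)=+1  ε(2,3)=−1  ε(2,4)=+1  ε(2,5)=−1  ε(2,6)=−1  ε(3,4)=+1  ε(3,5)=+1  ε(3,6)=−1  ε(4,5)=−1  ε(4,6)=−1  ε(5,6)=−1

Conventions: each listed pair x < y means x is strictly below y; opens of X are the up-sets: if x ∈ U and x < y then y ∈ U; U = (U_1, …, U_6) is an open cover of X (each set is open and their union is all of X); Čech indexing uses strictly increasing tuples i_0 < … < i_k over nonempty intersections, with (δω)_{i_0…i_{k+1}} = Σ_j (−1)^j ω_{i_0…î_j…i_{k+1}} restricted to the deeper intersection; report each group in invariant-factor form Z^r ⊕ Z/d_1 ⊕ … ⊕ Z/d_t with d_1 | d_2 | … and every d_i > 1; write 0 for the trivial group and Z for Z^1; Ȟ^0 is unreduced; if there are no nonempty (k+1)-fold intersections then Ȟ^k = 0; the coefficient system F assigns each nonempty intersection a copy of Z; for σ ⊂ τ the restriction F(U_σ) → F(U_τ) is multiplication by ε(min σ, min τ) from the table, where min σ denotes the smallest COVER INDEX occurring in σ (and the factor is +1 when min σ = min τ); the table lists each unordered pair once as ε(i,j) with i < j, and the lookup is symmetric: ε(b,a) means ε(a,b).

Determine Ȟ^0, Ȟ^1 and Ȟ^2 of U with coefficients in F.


Ȟ^0 ≅ 0, Ȟ^1 ≅ Z/2 and Ȟ^2 ≅ Z

nonempty overlaps:
  U12={q5,q8,q15} U13={q15,q32,q33} U14={q17,q26,q33} U15={q7,q10,q21,q26} U16={q5,q18,q21} U23={q1,q15,q34} U24={q6,q24,q29} U25={q1,q13,q24} U26={q4,q5,q6} U34={q2,q9,q33} U35={q1,q22,q28,q31} U36={q9,q19,q28} U45={q3,q16,q24,q26} U46={q6,q9,q20} U56={q12,q21,q28}
  U123={q15} U126={q5} U134={q33} U145={q26} U156={q21} U235={q1} U245={q24} U246={q6} U346={q9} U356={q28}
C dims 6,15,10; δ0: rk 6, SNF 1^5·2; δ1: rk 9, SNF 1^9
degree 0: 6−6−0 = 0 → Ȟ^0 ≅ 0
degree 1: 15−9−6 = 0 plus torsion [2] → Ȟ^1 ≅ Z/2
degree 2: 10−0−9 = 1 → Ȟ^2 ≅ Z


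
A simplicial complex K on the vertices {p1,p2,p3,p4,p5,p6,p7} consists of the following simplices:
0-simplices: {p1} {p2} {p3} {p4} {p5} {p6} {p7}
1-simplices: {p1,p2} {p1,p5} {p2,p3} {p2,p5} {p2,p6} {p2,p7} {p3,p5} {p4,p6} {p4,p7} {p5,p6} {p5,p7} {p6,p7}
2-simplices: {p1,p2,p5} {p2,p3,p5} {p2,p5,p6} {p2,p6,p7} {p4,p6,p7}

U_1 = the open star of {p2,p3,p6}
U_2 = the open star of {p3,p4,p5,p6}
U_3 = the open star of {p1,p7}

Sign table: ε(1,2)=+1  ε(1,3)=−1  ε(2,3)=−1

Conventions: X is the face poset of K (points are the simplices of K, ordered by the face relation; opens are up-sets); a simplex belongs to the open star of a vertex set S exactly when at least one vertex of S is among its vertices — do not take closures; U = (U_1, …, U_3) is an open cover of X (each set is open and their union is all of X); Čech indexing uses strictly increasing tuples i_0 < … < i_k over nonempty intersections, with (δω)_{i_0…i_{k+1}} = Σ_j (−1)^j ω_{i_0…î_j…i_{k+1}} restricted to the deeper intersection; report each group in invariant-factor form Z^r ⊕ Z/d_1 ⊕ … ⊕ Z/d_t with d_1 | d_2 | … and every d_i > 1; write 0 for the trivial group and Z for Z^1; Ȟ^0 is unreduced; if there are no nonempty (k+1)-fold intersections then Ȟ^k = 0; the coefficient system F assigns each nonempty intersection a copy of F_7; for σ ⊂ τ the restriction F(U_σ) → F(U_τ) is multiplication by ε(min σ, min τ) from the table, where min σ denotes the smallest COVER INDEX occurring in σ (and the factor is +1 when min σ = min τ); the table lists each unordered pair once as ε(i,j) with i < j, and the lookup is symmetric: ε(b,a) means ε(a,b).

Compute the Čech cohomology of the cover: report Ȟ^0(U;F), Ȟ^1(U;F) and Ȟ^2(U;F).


Ȟ^0 = Z/7,  Ȟ^1 = 0,  Ȟ^2 = 0

nerve simplices:
  U1={{p2},{p3},{p6},{p1,p2},{p2,p3},{p2,p5},{p2,p6},{p2,p7},{p3,p5},{p4,p6},{p5,p6},{p6,p7},{p1,p2,p5},{p2,p3,p5},{p2,p5,p6},{p2,p6,p7},{p4,p6,p7}} U2={{p3},{p4},{p5},{p6},{p1,p5},{p2,p3},{p2,p5},{p2,p6},{p3,p5},{p4,p6},{p4,p7},{p5,p6},{p5,p7},{p6,p7},{p1,p2,p5},{p2,p3,p5},{p2,p5,p6},{p2,p6,p7},{p4,p6,p7}} U3={{p1},{p7},{p1,p2},{p1,p5},{p2,p7},{p4,p7},{p5,p7},{p6,p7},{p1,p2,p5},{p2,p6,p7},{p4,p6,p7}}
  U12={{p3},{p6},{p2,p3},{p2,p5},{p2,p6},{p3,p5},{p4,p6},{p5,p6},{p6,p7},{p1,p2,p5},{p2,p3,p5},{p2,p5,p6},{p2,p6,p7},{p4,p6,p7}} U13={{p1,p2},{p2,p7},{p6,p7},{p1,p2,p5},{p2,p6,p7},{p4,p6,p7}} U23={{p1,p5},{p4,p7},{p5,p7},{p6,p7},{p1,p2,p5},{p2,p6,p7},{p4,p6,p7}}
  U123={{p6,p7},{p1,p2,p5},{p2,p6,p7},{p4,p6,p7}}
C dims 3,3,1; δ0: rk_F7 2; δ1: rk_F7 1
degree 0: 3−2−0 = 1 → Ȟ^0 ≅ Z/7
degree 1: 3−1−2 = 0 → Ȟ^1 ≅ 0
degree 2: 1−0−1 = 0 → Ȟ^2 ≅ 0


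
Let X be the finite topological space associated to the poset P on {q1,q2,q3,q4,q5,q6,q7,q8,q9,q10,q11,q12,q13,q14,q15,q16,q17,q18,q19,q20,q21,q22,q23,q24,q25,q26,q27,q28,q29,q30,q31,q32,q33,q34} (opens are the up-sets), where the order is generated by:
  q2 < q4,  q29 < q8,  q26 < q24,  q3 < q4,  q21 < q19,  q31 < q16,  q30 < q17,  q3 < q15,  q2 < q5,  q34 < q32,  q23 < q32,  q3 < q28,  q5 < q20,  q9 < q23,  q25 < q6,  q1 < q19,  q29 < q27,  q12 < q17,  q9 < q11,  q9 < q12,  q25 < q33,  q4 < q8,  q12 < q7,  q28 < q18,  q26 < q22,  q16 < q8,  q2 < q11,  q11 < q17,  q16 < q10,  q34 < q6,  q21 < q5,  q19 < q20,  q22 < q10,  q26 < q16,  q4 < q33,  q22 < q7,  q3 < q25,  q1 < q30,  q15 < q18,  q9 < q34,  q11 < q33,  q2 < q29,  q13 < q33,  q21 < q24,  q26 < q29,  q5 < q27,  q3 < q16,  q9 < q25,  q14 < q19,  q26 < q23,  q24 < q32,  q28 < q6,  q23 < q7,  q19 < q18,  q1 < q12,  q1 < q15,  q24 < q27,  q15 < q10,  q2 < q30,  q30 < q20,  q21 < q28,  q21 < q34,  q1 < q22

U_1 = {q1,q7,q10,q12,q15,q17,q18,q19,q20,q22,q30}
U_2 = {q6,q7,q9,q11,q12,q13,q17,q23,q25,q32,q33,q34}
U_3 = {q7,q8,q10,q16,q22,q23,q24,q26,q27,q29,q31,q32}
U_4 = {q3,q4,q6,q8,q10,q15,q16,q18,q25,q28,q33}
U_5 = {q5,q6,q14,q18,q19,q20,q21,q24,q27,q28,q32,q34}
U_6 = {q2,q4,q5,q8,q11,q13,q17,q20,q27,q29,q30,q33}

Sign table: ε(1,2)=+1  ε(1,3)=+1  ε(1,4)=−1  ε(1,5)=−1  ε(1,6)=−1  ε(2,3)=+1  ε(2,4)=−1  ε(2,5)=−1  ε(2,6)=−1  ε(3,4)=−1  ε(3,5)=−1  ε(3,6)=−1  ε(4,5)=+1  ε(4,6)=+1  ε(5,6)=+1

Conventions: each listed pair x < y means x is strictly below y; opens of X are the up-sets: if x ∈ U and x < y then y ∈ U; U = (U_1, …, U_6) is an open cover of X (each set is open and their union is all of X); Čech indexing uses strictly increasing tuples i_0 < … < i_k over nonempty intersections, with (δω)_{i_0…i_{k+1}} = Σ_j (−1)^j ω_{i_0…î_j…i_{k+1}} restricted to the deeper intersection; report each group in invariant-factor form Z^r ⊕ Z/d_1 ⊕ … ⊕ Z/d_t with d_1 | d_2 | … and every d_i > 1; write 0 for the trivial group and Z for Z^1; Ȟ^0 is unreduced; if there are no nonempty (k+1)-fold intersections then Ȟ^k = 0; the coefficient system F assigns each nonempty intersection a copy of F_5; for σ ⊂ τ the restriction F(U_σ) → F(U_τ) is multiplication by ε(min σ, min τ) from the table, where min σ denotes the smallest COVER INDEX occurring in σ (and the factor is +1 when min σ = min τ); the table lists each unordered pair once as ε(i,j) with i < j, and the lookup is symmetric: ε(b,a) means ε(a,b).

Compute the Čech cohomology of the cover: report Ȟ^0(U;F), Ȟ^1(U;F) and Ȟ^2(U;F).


Ȟ^0 = Z/5, Ȟ^1 = 0 and Ȟ^2 = 0

intersection data:
  U12={q7,q12,q17} U13={q7,q10,q22} U14={q10,q15,q18} U15={q18,q19,q20} U16={q17,q20,q30} U23={q7,q23,q32} U24={q6,q25,q33} U25={q6,q32,q34} U26={q11,q13,q17,q33} U34={q8,q10,q16} U35={q24,q27,q32} U36={q8,q27,q29} U45={q6,q18,q28} U46={q4,q8,q33} U56={q5,q20,q27}
  U123={q7} U126={q17} U134={q10} U145={q18} U156={q20} U235={q32} U245={q6} U246={q33} U346={q8} U356={q27}
C dims 6,15,10; δ0: rk_F5 5; δ1: rk_F5 10
Ȟ^0 = (6 − 5) − 0 = 1, so Ȟ^0 ≅ Z/5
Ȟ^1 = (15 − 10) − 5 = 0, so Ȟ^1 ≅ 0
Ȟ^2 = (10 − 0) − 10 = 0, so Ȟ^2 ≅ 0


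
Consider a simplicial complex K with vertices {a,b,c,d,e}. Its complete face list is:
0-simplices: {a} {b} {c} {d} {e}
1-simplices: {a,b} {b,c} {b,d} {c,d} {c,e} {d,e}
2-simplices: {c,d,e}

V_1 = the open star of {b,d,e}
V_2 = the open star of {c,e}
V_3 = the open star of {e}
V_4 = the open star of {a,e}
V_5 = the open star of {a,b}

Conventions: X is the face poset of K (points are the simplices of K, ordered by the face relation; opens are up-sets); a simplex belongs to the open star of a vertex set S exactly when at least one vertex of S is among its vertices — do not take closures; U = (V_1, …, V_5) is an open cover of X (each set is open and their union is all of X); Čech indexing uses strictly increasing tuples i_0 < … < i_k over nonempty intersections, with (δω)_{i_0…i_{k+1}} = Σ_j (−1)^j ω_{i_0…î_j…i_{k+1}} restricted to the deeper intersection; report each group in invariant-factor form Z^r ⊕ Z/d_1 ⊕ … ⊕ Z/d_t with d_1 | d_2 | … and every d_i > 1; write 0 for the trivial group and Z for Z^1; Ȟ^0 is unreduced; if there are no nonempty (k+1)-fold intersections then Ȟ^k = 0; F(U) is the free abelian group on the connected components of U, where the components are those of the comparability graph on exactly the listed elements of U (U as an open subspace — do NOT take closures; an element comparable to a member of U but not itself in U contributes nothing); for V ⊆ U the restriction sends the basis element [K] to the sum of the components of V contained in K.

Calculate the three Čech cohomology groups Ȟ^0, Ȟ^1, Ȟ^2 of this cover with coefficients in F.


nerve simplices:
  V1={{b},{d},{e},{a,b},{b,c},{b,d},{c,d},{c,e},{d,e},{c,d,e}} V2={{c},{e},{b,c},{c,d},{c,e},{d,e},{c,d,e}} V3={{e},{c,e},{d,e},{c,d,e}} V4={{a},{e},{a,b},{c,e},{d,e},{c,d,e}} V5={{a},{b},{a,b},{b,c},{b,d}}
  V12={{e},{b,c},{c,d},{c,e},{d,e},{c,d,e}} V13={{e},{c,e},{d,e},{c,d,e}} V14={{e},{a,b},{c,e},{d,e},{c,d,e}} V15={{b},{a,b},{b,c},{b,d}} V23={{e},{c,e},{d,e},{c,d,e}} V24={{e},{c,e},{d,e},{c,d,e}} V25={{b,c}} V34={{e},{c,e},{d,e},{c,d,e}} V45={{a},{a,b}}
  V123={{e},{c,e},{d,e},{c,d,e}} V124={{e},{c,e},{d,e},{c,d,e}} V125={{b,c}} V134={{e},{c,e},{d,e},{c,d,e}} V145={{a,b}} V234={{e},{c,e},{d,e},{c,d,e}}
  V1234={{e},{c,e},{d,e},{c,d,e}}
components per intersection:
  V1: {{b},{d},{e},{a,b},{b,c},{b,d},{c,d},{c,e},{d,e},{c,d,e}}
  V2: {{c},{e},{b,c},{c,d},{c,e},{d,e},{c,d,e}}
  V3: {{e},{c,e},{d,e},{c,d,e}}
  V4: {{a},{a,b}} {{e},{c,e},{d,e},{c,d,e}}
  V5: {{a},{b},{a,b},{b,c},{b,d}}
  V12: {{e},{c,d},{c,e},{d,e},{c,d,e}} {{b,c}}
  V13: {{e},{c,e},{d,e},{c,d,e}}
  V14: {{e},{c,e},{d,e},{c,d,e}} {{a,b}}
  V15: {{b},{a,b},{b,c},{b,d}}
  V23: {{e},{c,e},{d,e},{c,d,e}}
  V24: {{e},{c,e},{d,e},{c,d,e}}
  V25: {{b,c}}
  V34: {{e},{c,e},{d,e},{c,d,e}}
  V45: {{a},{a,b}}
  V123: {{e},{c,e},{d,e},{c,d,e}}
  V124: {{e},{c,e},{d,e},{c,d,e}}
  V125: {{b,c}}
  V134: {{e},{c,e},{d,e},{c,d,e}}
  V145: {{a,b}}
  V234: {{e},{c,e},{d,e},{c,d,e}}
  V1234: {{e},{c,e},{d,e},{c,d,e}}
C dims 6,11,6,1; δ0: rk 5, SNF 1^5; δ1: rk 5, SNF 1^5; δ2: rk 1, SNF 1^1
degree 0: 6−5−0 = 1 → Ȟ^0 ≅ Z
degree 1: 11−5−5 = 1 → Ȟ^1 ≅ Z
degree 2: 6−1−5 = 0 → Ȟ^2 ≅ 0

Ȟ^0 ≅ Z, Ȟ^1 ≅ Z and Ȟ^2 ≅ 0


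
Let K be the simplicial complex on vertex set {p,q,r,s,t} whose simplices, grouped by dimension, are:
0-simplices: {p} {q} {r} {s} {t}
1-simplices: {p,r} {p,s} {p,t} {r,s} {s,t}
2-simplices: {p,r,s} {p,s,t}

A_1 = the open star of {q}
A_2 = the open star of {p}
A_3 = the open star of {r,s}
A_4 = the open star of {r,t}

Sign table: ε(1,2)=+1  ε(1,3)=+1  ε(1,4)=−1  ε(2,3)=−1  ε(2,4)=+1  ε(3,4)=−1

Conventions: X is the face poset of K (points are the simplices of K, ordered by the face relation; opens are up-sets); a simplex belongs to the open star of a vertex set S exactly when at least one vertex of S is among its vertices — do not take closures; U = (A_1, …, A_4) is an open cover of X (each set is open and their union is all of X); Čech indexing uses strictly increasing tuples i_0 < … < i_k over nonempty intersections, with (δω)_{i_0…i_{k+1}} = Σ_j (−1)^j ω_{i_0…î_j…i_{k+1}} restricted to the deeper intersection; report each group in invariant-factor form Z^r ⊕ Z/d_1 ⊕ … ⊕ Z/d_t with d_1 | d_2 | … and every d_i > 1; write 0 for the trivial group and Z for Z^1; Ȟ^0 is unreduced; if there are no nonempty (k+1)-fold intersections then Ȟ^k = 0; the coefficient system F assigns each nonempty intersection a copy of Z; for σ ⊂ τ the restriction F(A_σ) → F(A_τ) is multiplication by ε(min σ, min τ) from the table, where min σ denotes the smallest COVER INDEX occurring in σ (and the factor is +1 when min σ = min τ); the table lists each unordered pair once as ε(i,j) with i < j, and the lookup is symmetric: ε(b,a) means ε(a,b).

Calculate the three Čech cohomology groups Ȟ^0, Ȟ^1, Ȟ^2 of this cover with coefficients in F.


Ȟ^0(U;F) ≅ Z^2,  Ȟ^1(U;F) ≅ 0,  Ȟ^2(U;F) ≅ 0

nonempty intersections:
  A1={{q}} A2={{p},{p,r},{p,s},{p,t},{p,r,s},{p,s,t}} A3={{r},{s},{p,r},{p,s},{r,s},{s,t},{p,r,s},{p,s,t}} A4={{r},{t},{p,r},{p,t},{r,s},{s,t},{p,r,s},{p,s,t}}
  A23={{p,r},{p,s},{p,r,s},{p,s,t}} A24={{p,r},{p,t},{p,r,s},{p,s,t}} A34={{r},{p,r},{r,s},{s,t},{p,r,s},{p,s,t}}
  A234={{p,r},{p,r,s},{p,s,t}}
C dims 4,3,1; δ0: rk 2, SNF 1^2; δ1: rk 1, SNF 1^1
Ȟ^0: (4−2)−0=2 ⇒ Z^2
Ȟ^1: (3−1)−2=0 ⇒ 0
Ȟ^2: (1−0)−1=0 ⇒ 0


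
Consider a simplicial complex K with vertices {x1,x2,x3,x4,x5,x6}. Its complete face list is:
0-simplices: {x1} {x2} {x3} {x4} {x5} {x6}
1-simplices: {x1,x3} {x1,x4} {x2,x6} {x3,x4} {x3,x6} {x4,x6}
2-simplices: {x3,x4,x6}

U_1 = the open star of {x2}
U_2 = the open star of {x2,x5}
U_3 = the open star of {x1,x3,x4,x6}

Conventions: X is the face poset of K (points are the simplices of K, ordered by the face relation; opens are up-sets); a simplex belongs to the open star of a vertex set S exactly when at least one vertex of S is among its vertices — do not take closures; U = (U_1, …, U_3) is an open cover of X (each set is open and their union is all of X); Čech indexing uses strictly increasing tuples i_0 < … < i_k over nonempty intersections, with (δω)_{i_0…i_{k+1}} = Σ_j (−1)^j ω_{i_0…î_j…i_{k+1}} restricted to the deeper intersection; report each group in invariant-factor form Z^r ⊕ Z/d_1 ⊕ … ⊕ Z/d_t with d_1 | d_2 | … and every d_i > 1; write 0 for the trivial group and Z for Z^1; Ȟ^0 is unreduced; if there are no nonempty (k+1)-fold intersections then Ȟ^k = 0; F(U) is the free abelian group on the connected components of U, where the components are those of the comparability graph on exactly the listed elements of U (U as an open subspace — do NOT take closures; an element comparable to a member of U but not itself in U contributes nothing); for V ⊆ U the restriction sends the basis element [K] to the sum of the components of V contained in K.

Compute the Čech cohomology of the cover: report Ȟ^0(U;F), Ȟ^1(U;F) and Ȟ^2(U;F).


nerve of the cover:
  U1={{x2},{x2,x6}} U2={{x2},{x5},{x2,x6}} U3={{x1},{x3},{x4},{x6},{x1,x3},{x1,x4},{x2,x6},{x3,x4},{x3,x6},{x4,x6},{x3,x4,x6}}
  U12={{x2},{x2,x6}} U13={{x2,x6}} U23={{x2,x6}}
  U123={{x2,x6}}
components per intersection:
  U1: {{x2},{x2,x6}}
  U2: {{x2},{x2,x6}} {{x5}}
  U3: {{x1},{x3},{x4},{x6},{x1,x3},{x1,x4},{x2,x6},{x3,x4},{x3,x6},{x4,x6},{x3,x4,x6}}
  U12: {{x2},{x2,x6}}
  U13: {{x2,x6}}
  U23: {{x2,x6}}
  U123: {{x2,x6}}
C dims 4,3,1; δ0: rk 2, SNF 1^2; δ1: rk 1, SNF 1^1
Ȟ^0 = (4 − 2) − 0 = 2, so Ȟ^0 ≅ Z^2
Ȟ^1 = (3 − 1) − 2 = 0, so Ȟ^1 ≅ 0
Ȟ^2 = (1 − 0) − 1 = 0, so Ȟ^2 ≅ 0

Ȟ^0 ≅ Z^2,  Ȟ^1 ≅ 0,  Ȟ^2 ≅ 0
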